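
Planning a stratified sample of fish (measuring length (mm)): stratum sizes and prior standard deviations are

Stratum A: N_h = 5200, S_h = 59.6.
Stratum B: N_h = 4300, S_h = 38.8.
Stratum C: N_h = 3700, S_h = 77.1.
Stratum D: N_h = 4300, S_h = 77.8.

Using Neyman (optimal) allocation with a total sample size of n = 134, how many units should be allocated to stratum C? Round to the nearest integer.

35

Neyman allocation: n_h = n · N_h S_h / Σ N_i S_i, with n = 134.
  stratum A: N_h·S_h = 5200·59.6 = 309920.00
  stratum B: N_h·S_h = 4300·38.8 = 166840.00
  stratum C: N_h·S_h = 3700·77.1 = 285270.00
  stratum D: N_h·S_h = 4300·77.8 = 334540.00
Σ N_h S_h = 1096570.00
n for stratum C = 134·285270.00/1096570.00 = 34.860 → 35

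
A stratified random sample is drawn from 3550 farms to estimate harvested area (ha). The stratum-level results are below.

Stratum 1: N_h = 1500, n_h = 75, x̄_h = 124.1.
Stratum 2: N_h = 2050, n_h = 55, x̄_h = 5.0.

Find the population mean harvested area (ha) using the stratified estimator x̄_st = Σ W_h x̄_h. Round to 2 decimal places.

x̄_st ≈ 55.32

N = Σ N_h = 3550. Stratum weights W_h = N_h/N.
x̄_st = (1500·124.1 + 2050·5.0) / 3550 = 55.3239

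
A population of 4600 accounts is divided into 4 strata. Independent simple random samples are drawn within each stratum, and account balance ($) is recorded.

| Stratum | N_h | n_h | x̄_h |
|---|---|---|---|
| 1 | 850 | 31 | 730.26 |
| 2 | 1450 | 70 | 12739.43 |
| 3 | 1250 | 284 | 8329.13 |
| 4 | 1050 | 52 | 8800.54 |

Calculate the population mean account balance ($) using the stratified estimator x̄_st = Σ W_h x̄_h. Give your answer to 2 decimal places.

N = Σ N_h = 4600. Stratum weights W_h = N_h/N.
x̄_st = (850·730.26 + 1450·12739.43 + 1250·8329.13 + 1050·8800.54) / 4600 = 8422.7987

x̄_st ≈ 8422.80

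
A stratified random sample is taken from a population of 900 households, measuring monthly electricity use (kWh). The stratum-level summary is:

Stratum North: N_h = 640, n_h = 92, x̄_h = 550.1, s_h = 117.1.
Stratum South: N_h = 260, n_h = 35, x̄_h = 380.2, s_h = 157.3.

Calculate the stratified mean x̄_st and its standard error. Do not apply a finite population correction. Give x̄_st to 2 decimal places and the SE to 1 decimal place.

x̄_st ≈ 501.02, SE ≈ 11.6

x̄_st = Σ W_h x̄_h = (640·550.1 + 260·380.2)/900 = 501.01778
V̂(x̄_st) = Σ W_h² s_h²/n_h, with W_h = N_h/N and N = 900:
  stratum North: (640/900)²·117.1²/92 = 75.3704
  stratum South: (260/900)²·157.3²/35 = 58.9999
V̂(x̄_st) = 134.37
SE(x̄_st) = √134.37 = 11.5918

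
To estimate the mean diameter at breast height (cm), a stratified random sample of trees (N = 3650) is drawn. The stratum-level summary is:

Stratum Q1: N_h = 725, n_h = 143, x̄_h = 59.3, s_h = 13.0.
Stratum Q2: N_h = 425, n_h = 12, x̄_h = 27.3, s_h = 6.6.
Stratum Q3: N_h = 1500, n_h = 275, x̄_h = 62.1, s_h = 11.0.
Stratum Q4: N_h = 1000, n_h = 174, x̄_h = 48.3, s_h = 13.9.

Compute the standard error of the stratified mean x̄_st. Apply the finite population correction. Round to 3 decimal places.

V̂(x̄_st) = Σ W_h² (1 − n_h/N_h) s_h²/n_h, with W_h = N_h/N and N = 3650:
  stratum Q1: (725/3650)²·(1 − 143/725)·13.0²/143 = 0.0374305
  stratum Q2: (425/3650)²·(1 − 12/425)·6.6²/12 = 0.0478255
  stratum Q3: (1500/3650)²·(1 − 275/1500)·11.0²/275 = 0.0606868
  stratum Q4: (1000/3650)²·(1 − 174/1000)·13.9²/174 = 0.0688454
V̂(x̄_st) = 0.214788
SE(x̄_st) = √0.214788 = 0.463453

SE(x̄_st) ≈ 0.463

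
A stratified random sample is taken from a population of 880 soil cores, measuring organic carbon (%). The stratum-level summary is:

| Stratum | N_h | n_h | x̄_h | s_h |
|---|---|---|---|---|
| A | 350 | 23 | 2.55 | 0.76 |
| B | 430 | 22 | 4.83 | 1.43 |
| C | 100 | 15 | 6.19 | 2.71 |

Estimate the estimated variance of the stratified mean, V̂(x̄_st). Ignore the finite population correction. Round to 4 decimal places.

V̂(x̄_st) = Σ W_h² s_h²/n_h, with W_h = N_h/N and N = 880:
  stratum A: (350/880)²·0.76²/23 = 0.00397256
  stratum B: (430/880)²·1.43²/22 = 0.0221933
  stratum C: (100/880)²·2.71²/15 = 0.0063224
V̂(x̄_st) = 0.0324882

V̂(x̄_st) ≈ 0.0325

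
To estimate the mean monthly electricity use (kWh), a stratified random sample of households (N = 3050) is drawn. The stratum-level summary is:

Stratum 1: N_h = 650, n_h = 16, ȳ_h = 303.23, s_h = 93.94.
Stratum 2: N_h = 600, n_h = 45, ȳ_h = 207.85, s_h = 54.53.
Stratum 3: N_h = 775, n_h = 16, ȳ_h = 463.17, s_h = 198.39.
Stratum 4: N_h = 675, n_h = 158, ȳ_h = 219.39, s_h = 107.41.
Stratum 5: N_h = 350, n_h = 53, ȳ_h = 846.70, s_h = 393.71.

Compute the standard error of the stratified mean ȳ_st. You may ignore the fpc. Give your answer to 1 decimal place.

V̂(ȳ_st) = Σ W_h² s_h²/n_h, with W_h = N_h/N and N = 3050:
  stratum 1: (650/3050)²·93.94²/16 = 25.05
  stratum 2: (600/3050)²·54.53²/45 = 2.55718
  stratum 3: (775/3050)²·198.39²/16 = 158.827
  stratum 4: (675/3050)²·107.41²/158 = 3.57635
  stratum 5: (350/3050)²·393.71²/53 = 38.5135
V̂(ȳ_st) = 228.524
SE(ȳ_st) = √228.524 = 15.117

SE(ȳ_st) ≈ 15.1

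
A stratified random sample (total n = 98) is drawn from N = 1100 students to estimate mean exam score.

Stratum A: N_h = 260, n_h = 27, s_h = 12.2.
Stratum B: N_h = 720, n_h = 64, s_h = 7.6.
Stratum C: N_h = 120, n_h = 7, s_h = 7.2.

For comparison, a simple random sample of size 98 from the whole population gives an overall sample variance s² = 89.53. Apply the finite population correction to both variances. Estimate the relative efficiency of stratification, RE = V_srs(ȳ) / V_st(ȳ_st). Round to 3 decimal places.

RE ≈ 1.170

V̂(ȳ_st) = Σ W_h² (1 − n_h/N_h) s_h²/n_h, with W_h = N_h/N and N = 1100:
  stratum A: (260/1100)²·(1 − 27/260)·12.2²/27 = 0.275994
  stratum B: (720/1100)²·(1 − 64/720)·7.6²/64 = 0.352288
  stratum C: (120/1100)²·(1 − 7/120)·7.2²/7 = 0.082993
V_st = 0.711275
V_srs = (1 − 98/1100)·89.53/98 = 0.832181
Relative efficiency = V_srs / V_st = 0.832181/0.711275 = 1.1700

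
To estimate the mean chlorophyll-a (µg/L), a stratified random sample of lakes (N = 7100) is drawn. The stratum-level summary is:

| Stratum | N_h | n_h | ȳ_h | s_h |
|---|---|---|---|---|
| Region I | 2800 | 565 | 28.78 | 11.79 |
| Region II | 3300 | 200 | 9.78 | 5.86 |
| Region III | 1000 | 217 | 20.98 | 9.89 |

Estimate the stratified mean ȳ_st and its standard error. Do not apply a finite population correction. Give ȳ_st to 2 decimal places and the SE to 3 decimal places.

ȳ_st ≈ 18.85, SE ≈ 0.290

ȳ_st = Σ W_h ȳ_h = (2800·28.78 + 3300·9.78 + 1000·20.98)/7100 = 18.85042
V̂(ȳ_st) = Σ W_h² s_h²/n_h, with W_h = N_h/N and N = 7100:
  stratum Region I: (2800/7100)²·11.79²/565 = 0.038263
  stratum Region II: (3300/7100)²·5.86²/200 = 0.0370917
  stratum Region III: (1000/7100)²·9.89²/217 = 0.00894162
V̂(ȳ_st) = 0.0842962
SE(ȳ_st) = √0.0842962 = 0.290338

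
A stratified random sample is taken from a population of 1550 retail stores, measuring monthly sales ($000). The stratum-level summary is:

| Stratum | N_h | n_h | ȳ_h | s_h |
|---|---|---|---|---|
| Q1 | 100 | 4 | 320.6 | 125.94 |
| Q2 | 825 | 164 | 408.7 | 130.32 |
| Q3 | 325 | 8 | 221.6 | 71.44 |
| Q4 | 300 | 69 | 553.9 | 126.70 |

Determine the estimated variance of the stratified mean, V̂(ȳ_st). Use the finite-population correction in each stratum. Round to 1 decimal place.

V̂(ȳ_st) ≈ 73.4

V̂(ȳ_st) = Σ W_h² (1 − n_h/N_h) s_h²/n_h, with W_h = N_h/N and N = 1550:
  stratum Q1: (100/1550)²·(1 − 4/100)·125.94²/4 = 15.8444
  stratum Q2: (825/1550)²·(1 − 164/825)·130.32²/164 = 23.5055
  stratum Q3: (325/1550)²·(1 − 8/325)·71.44²/8 = 27.3572
  stratum Q4: (300/1550)²·(1 − 69/300)·126.70²/69 = 6.7108
V̂(ȳ_st) = 73.4179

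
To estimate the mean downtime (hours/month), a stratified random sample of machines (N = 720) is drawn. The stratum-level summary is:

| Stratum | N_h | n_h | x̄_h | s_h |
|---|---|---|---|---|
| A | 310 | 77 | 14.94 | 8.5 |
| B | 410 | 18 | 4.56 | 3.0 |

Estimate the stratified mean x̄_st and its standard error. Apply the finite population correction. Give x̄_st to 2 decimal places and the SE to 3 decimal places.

x̄_st = Σ W_h x̄_h = (310·14.94 + 410·4.56)/720 = 9.02917
V̂(x̄_st) = Σ W_h² (1 − n_h/N_h) s_h²/n_h, with W_h = N_h/N and N = 720:
  stratum A: (310/720)²·(1 − 77/310)·8.5²/77 = 0.130737
  stratum B: (410/720)²·(1 − 18/410)·3.0²/18 = 0.155015
V̂(x̄_st) = 0.285753
SE(x̄_st) = √0.285753 = 0.534559

x̄_st ≈ 9.03, SE ≈ 0.535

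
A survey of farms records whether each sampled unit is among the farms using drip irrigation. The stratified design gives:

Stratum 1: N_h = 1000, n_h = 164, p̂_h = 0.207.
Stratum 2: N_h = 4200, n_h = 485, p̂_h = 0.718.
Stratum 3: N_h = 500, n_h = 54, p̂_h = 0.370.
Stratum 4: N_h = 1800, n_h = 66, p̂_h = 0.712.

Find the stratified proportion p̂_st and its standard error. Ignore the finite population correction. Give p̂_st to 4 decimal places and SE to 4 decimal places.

p̂_st ≈ 0.6252, SE ≈ 0.0187

N = 7500; stratum weights W_h = N_h/N.
p̂_st = Σ W_h p̂_h = (1000·0.207 + 4200·0.718 + 500·0.370 + 1800·0.712)/7500 = 0.62523
V̂(p̂_st) = Σ W_h² p̂_h(1−p̂_h)/(n_h−1):
  stratum 1: (1000/7500)²·0.207·0.793/163 = 1.79033e-05
  stratum 2: (4200/7500)²·0.718·0.282/484 = 0.000131191
  stratum 3: (500/7500)²·0.370·0.630/53 = 1.95472e-05
  stratum 4: (1800/7500)²·0.712·0.288/65 = 0.000181711
V̂(p̂_st) = 0.000350353; SE = √V̂ = 0.0187177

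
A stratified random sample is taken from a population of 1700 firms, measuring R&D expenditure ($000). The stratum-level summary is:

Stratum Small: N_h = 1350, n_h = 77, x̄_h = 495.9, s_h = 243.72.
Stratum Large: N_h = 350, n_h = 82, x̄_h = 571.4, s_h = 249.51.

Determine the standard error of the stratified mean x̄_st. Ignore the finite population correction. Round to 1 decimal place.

SE(x̄_st) ≈ 22.8

V̂(x̄_st) = Σ W_h² s_h²/n_h, with W_h = N_h/N and N = 1700:
  stratum Small: (1350/1700)²·243.72²/77 = 486.476
  stratum Large: (350/1700)²·249.51²/82 = 32.1811
V̂(x̄_st) = 518.657
SE(x̄_st) = √518.657 = 22.774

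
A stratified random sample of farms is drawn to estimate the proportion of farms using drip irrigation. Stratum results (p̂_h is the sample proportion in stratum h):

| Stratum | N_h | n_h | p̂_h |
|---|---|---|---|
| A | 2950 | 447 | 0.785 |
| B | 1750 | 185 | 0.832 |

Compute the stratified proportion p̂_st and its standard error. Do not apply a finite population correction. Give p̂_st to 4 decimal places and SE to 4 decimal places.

p̂_st ≈ 0.8025, SE ≈ 0.0159

N = 4700; stratum weights W_h = N_h/N.
p̂_st = Σ W_h p̂_h = (2950·0.785 + 1750·0.832)/4700 = 0.80250
V̂(p̂_st) = Σ W_h² p̂_h(1−p̂_h)/(n_h−1):
  stratum A: (2950/4700)²·0.785·0.215/446 = 0.000149081
  stratum B: (1750/4700)²·0.832·0.168/184 = 0.000105316
V̂(p̂_st) = 0.000254397; SE = √V̂ = 0.0159498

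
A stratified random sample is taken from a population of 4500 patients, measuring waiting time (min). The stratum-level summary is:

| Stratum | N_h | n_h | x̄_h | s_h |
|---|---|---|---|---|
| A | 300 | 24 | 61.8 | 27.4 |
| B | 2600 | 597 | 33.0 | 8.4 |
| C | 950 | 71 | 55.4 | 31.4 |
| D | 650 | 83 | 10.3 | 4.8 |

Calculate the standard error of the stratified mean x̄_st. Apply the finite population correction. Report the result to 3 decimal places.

SE(x̄_st) ≈ 0.858

V̂(x̄_st) = Σ W_h² (1 − n_h/N_h) s_h²/n_h, with W_h = N_h/N and N = 4500:
  stratum A: (300/4500)²·(1 − 24/300)·27.4²/24 = 0.127907
  stratum B: (2600/4500)²·(1 − 597/2600)·8.4²/597 = 0.0303958
  stratum C: (950/4500)²·(1 − 71/950)·31.4²/71 = 0.572649
  stratum D: (650/4500)²·(1 − 83/650)·4.8²/83 = 0.00505214
V̂(x̄_st) = 0.736004
SE(x̄_st) = √0.736004 = 0.857907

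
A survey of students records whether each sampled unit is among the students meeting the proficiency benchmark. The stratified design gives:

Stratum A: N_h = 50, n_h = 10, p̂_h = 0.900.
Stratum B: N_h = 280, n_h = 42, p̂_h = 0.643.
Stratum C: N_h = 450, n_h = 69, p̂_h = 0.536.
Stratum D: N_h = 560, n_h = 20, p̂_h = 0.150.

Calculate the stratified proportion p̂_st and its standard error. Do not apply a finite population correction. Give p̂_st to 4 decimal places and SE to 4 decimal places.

p̂_st ≈ 0.4106, SE ≈ 0.0429

N = 1340; stratum weights W_h = N_h/N.
p̂_st = Σ W_h p̂_h = (50·0.900 + 280·0.643 + 450·0.536 + 560·0.150)/1340 = 0.41063
V̂(p̂_st) = Σ W_h² p̂_h(1−p̂_h)/(n_h−1):
  stratum A: (50/1340)²·0.900·0.100/9 = 1.39229e-05
  stratum B: (280/1340)²·0.643·0.357/41 = 0.000244457
  stratum C: (450/1340)²·0.536·0.464/68 = 0.000412467
  stratum D: (560/1340)²·0.150·0.850/19 = 0.00117199
V̂(p̂_st) = 0.00184283; SE = √V̂ = 0.0429282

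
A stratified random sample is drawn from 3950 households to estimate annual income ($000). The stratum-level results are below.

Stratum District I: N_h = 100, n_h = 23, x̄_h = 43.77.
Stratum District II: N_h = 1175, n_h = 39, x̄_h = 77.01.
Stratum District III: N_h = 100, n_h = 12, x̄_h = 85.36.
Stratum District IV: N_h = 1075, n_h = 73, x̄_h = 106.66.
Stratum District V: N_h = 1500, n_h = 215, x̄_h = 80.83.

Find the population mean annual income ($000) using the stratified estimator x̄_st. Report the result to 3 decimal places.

N = Σ N_h = 3950. Stratum weights W_h = N_h/N.
x̄_st = (100·43.77 + 1175·77.01 + 100·85.36 + 1075·106.66 + 1500·80.83) / 3950 = 85.89981

x̄_st ≈ 85.900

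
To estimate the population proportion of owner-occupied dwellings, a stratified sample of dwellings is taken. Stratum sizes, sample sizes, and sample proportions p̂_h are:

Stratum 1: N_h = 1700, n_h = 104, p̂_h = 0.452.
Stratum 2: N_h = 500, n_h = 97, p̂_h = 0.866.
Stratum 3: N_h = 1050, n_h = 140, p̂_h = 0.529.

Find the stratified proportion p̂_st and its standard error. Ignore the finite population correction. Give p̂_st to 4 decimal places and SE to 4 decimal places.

p̂_st ≈ 0.5406, SE ≈ 0.0296

N = 3250; stratum weights W_h = N_h/N.
p̂_st = Σ W_h p̂_h = (1700·0.452 + 500·0.866 + 1050·0.529)/3250 = 0.54057
V̂(p̂_st) = Σ W_h² p̂_h(1−p̂_h)/(n_h−1):
  stratum 1: (1700/3250)²·0.452·0.548/103 = 0.00065798
  stratum 2: (500/3250)²·0.866·0.134/96 = 2.86105e-05
  stratum 3: (1050/3250)²·0.529·0.471/139 = 0.0001871
V̂(p̂_st) = 0.000873691; SE = √V̂ = 0.0295583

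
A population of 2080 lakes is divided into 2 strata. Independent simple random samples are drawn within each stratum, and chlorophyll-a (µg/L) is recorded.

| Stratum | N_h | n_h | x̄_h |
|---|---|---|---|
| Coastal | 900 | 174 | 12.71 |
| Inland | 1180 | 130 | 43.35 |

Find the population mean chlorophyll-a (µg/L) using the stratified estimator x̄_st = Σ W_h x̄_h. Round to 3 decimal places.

N = Σ N_h = 2080. Stratum weights W_h = N_h/N.
x̄_st = (900·12.71 + 1180·43.35) / 2080 = 30.09231

x̄_st ≈ 30.092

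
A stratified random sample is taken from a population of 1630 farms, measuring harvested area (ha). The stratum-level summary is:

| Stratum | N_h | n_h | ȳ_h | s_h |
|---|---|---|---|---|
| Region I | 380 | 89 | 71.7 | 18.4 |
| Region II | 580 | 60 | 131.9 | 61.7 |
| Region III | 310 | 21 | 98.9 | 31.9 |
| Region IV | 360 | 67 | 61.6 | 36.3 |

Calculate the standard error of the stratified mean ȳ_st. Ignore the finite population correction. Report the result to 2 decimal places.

SE(ȳ_st) ≈ 3.31

V̂(ȳ_st) = Σ W_h² s_h²/n_h, with W_h = N_h/N and N = 1630:
  stratum Region I: (380/1630)²·18.4²/89 = 0.206746
  stratum Region II: (580/1630)²·61.7²/60 = 8.03341
  stratum Region III: (310/1630)²·31.9²/21 = 1.75271
  stratum Region IV: (360/1630)²·36.3²/67 = 0.95933
V̂(ȳ_st) = 10.9522
SE(ȳ_st) = √10.9522 = 3.30941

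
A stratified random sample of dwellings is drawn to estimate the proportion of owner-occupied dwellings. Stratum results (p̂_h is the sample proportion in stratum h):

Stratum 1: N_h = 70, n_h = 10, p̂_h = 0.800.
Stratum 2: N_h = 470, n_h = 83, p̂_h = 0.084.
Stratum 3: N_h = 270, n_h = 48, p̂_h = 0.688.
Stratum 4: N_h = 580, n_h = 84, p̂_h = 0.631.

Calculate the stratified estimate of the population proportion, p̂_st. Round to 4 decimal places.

N = 1390; stratum weights W_h = N_h/N.
p̂_st = Σ W_h p̂_h = (70·0.800 + 470·0.084 + 270·0.688 + 580·0.631)/1390 = 0.46563

p̂_st ≈ 0.4656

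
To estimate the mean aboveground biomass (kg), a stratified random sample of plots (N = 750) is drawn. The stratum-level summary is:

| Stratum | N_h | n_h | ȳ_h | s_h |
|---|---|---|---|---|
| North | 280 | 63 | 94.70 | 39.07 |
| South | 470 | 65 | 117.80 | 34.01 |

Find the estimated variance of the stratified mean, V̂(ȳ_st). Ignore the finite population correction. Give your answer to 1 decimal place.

V̂(ȳ_st) ≈ 10.4

V̂(ȳ_st) = Σ W_h² s_h²/n_h, with W_h = N_h/N and N = 750:
  stratum North: (280/750)²·39.07²/63 = 3.37707
  stratum South: (470/750)²·34.01²/65 = 6.98833
V̂(ȳ_st) = 10.3654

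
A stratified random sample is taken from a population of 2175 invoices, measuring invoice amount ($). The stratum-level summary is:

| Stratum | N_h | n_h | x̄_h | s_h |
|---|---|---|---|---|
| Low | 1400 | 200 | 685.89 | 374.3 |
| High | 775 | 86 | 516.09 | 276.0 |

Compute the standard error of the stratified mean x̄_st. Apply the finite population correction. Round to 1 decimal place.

V̂(x̄_st) = Σ W_h² (1 − n_h/N_h) s_h²/n_h, with W_h = N_h/N and N = 2175:
  stratum Low: (1400/2175)²·(1 − 200/1400)·374.3²/200 = 248.771
  stratum High: (775/2175)²·(1 − 86/775)·276.0²/86 = 99.9821
V̂(x̄_st) = 348.753
SE(x̄_st) = √348.753 = 18.6749

SE(x̄_st) ≈ 18.7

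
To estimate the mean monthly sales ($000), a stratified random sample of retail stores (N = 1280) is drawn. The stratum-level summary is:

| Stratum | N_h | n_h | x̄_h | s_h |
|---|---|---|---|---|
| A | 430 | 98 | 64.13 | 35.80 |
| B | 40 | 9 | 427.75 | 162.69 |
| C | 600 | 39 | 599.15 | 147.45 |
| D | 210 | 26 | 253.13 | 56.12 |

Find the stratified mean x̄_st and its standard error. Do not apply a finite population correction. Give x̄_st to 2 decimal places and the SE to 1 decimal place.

x̄_st ≈ 357.29, SE ≈ 11.4

x̄_st = Σ W_h x̄_h = (430·64.13 + 40·427.75 + 600·599.15 + 210·253.13)/1280 = 357.29156
V̂(x̄_st) = Σ W_h² s_h²/n_h, with W_h = N_h/N and N = 1280:
  stratum A: (430/1280)²·35.80²/98 = 1.4759
  stratum B: (40/1280)²·162.69²/9 = 2.87197
  stratum C: (600/1280)²·147.45²/39 = 122.492
  stratum D: (210/1280)²·56.12²/26 = 3.26047
V̂(x̄_st) = 130.1
SE(x̄_st) = √130.1 = 11.4062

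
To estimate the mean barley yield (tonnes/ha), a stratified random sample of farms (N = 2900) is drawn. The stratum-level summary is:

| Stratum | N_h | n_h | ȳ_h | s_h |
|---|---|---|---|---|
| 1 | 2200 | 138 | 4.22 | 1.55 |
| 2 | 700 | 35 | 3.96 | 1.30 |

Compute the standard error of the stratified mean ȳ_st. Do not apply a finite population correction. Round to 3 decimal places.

V̂(ȳ_st) = Σ W_h² s_h²/n_h, with W_h = N_h/N and N = 2900:
  stratum 1: (2200/2900)²·1.55²/138 = 0.0100192
  stratum 2: (700/2900)²·1.30²/35 = 0.00281332
V̂(ȳ_st) = 0.0128325
SE(ȳ_st) = √0.0128325 = 0.113281

SE(ȳ_st) ≈ 0.113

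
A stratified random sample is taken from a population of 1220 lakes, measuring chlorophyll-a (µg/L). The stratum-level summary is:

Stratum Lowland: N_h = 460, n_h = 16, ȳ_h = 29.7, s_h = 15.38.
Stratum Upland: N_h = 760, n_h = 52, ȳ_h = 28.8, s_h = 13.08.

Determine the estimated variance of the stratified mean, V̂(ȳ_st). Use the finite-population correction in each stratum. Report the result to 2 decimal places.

V̂(ȳ_st) ≈ 3.22

V̂(ȳ_st) = Σ W_h² (1 − n_h/N_h) s_h²/n_h, with W_h = N_h/N and N = 1220:
  stratum Lowland: (460/1220)²·(1 − 16/460)·15.38²/16 = 2.02868
  stratum Upland: (760/1220)²·(1 − 52/760)·13.08²/52 = 1.18943
V̂(ȳ_st) = 3.21811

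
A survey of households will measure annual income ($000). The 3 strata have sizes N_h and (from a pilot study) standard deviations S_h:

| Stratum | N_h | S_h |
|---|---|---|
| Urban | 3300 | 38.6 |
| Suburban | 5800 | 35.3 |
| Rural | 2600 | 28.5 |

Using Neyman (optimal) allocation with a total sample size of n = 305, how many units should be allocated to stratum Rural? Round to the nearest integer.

Neyman allocation: n_h = n · N_h S_h / Σ N_i S_i, with n = 305.
  stratum Urban: N_h·S_h = 3300·38.6 = 127380.00
  stratum Suburban: N_h·S_h = 5800·35.3 = 204740.00
  stratum Rural: N_h·S_h = 2600·28.5 = 74100.00
Σ N_h S_h = 406220.00
n for stratum Rural = 305·74100.00/406220.00 = 55.636 → 56

56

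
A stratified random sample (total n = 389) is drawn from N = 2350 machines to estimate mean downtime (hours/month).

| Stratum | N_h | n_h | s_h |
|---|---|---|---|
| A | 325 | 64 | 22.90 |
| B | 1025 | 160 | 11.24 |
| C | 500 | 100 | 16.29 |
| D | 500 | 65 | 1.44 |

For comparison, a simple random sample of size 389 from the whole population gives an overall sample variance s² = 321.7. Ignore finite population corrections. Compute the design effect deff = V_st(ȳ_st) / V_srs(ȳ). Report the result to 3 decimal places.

V̂(ȳ_st) = Σ W_h² s_h²/n_h, with W_h = N_h/N and N = 2350:
  stratum A: (325/2350)²·22.90²/64 = 0.156719
  stratum B: (1025/2350)²·11.24²/160 = 0.150219
  stratum C: (500/2350)²·16.29²/100 = 0.120129
  stratum D: (500/2350)²·1.44²/65 = 0.00144416
V_st = 0.428511
V_srs = s²/n = 321.7/389 = 0.826992
deff = V_st / V_srs = 0.428511/0.826992 = 0.5182

deff ≈ 0.518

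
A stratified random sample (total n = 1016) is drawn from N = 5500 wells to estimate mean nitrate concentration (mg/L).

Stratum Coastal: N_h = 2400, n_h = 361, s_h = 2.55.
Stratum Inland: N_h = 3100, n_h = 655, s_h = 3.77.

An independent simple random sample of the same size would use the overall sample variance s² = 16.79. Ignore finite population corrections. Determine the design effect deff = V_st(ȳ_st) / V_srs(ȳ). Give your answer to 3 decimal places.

V̂(ȳ_st) = Σ W_h² s_h²/n_h, with W_h = N_h/N and N = 5500:
  stratum Coastal: (2400/5500)²·2.55²/361 = 0.00342981
  stratum Inland: (3100/5500)²·3.77²/655 = 0.00689349
V_st = 0.0103233
V_srs = s²/n = 16.79/1016 = 0.0165256
deff = V_st / V_srs = 0.0103233/0.0165256 = 0.6247

deff ≈ 0.625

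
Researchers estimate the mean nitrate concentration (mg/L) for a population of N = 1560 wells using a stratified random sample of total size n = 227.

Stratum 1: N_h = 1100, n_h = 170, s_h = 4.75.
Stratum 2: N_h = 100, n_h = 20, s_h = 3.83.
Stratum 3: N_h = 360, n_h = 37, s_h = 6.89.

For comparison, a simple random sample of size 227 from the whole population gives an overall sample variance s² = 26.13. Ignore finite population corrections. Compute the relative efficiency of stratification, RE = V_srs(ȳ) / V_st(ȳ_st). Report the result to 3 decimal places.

V̂(ȳ_st) = Σ W_h² s_h²/n_h, with W_h = N_h/N and N = 1560:
  stratum 1: (1100/1560)²·4.75²/170 = 0.0659894
  stratum 2: (100/1560)²·3.83²/20 = 0.00301383
  stratum 3: (360/1560)²·6.89²/37 = 0.068327
V_st = 0.13733
V_srs = s²/n = 26.13/227 = 0.11511
Relative efficiency = V_srs / V_st = 0.11511/0.13733 = 0.8382

RE ≈ 0.838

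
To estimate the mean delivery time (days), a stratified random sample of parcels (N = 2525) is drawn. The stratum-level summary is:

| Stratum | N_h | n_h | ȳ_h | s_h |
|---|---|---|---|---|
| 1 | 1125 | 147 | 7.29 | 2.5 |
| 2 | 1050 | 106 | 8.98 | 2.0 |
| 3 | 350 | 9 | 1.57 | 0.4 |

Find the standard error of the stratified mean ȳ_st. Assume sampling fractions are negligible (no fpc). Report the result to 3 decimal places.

V̂(ȳ_st) = Σ W_h² s_h²/n_h, with W_h = N_h/N and N = 2525:
  stratum 1: (1125/2525)²·2.5²/147 = 0.00844005
  stratum 2: (1050/2525)²·2.0²/106 = 0.00652544
  stratum 3: (350/2525)²·0.4²/9 = 0.000341579
V̂(ȳ_st) = 0.0153071
SE(ȳ_st) = √0.0153071 = 0.123722

SE(ȳ_st) ≈ 0.124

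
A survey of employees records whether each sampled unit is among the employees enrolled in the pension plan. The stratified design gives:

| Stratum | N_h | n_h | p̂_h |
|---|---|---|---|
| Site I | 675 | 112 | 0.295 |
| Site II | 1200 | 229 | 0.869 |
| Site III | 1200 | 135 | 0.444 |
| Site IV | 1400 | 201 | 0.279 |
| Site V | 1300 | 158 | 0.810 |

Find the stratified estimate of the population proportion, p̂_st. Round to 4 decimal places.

p̂_st ≈ 0.5573

N = 5775; stratum weights W_h = N_h/N.
p̂_st = Σ W_h p̂_h = (675·0.295 + 1200·0.869 + 1200·0.444 + 1400·0.279 + 1300·0.810)/5775 = 0.55729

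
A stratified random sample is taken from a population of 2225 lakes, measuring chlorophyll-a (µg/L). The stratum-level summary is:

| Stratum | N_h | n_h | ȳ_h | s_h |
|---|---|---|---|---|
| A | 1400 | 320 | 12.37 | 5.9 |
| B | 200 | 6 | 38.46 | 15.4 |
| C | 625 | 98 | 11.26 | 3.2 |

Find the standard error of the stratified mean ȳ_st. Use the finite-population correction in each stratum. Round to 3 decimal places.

SE(ȳ_st) ≈ 0.592

V̂(ȳ_st) = Σ W_h² (1 − n_h/N_h) s_h²/n_h, with W_h = N_h/N and N = 2225:
  stratum A: (1400/2225)²·(1 − 320/1400)·5.9²/320 = 0.0332235
  stratum B: (200/2225)²·(1 − 6/200)·15.4²/6 = 0.309786
  stratum C: (625/2225)²·(1 − 98/625)·3.2²/98 = 0.00695192
V̂(ȳ_st) = 0.349962
SE(ȳ_st) = √0.349962 = 0.591575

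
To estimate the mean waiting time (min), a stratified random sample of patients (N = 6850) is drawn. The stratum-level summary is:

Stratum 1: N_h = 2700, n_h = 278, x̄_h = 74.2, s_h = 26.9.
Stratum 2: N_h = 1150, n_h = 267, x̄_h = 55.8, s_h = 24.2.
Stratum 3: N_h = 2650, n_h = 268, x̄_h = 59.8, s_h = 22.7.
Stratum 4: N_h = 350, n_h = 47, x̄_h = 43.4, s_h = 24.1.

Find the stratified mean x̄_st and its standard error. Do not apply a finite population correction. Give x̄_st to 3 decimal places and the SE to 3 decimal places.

x̄_st = Σ W_h x̄_h = (2700·74.2 + 1150·55.8 + 2650·59.8 + 350·43.4)/6850 = 63.96642
V̂(x̄_st) = Σ W_h² s_h²/n_h, with W_h = N_h/N and N = 6850:
  stratum 1: (2700/6850)²·26.9²/278 = 0.404395
  stratum 2: (1150/6850)²·24.2²/267 = 0.0618207
  stratum 3: (2650/6850)²·22.7²/268 = 0.287758
  stratum 4: (350/6850)²·24.1²/47 = 0.032262
V̂(x̄_st) = 0.786236
SE(x̄_st) = √0.786236 = 0.8867

x̄_st ≈ 63.966, SE ≈ 0.887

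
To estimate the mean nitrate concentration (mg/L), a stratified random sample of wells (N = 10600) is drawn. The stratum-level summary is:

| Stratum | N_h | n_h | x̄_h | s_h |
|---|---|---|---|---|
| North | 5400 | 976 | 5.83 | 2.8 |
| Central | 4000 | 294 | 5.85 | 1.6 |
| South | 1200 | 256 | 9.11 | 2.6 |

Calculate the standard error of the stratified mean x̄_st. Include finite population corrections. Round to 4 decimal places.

V̂(x̄_st) = Σ W_h² (1 − n_h/N_h) s_h²/n_h, with W_h = N_h/N and N = 10600:
  stratum North: (5400/10600)²·(1 − 976/5400)·2.8²/976 = 0.0017079
  stratum Central: (4000/10600)²·(1 − 294/4000)·1.6²/294 = 0.0011488
  stratum South: (1200/10600)²·(1 − 256/1200)·2.6²/256 = 0.000266225
V̂(x̄_st) = 0.00312293
SE(x̄_st) = √0.00312293 = 0.0558832

SE(x̄_st) ≈ 0.0559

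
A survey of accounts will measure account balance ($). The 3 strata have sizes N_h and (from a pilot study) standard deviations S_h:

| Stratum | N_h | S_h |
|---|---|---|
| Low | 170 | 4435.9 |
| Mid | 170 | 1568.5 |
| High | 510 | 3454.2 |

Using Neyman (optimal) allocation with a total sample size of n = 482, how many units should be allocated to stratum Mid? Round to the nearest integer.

46

Neyman allocation: n_h = n · N_h S_h / Σ N_i S_i, with n = 482.
  stratum Low: N_h·S_h = 170·4435.9 = 754103.00
  stratum Mid: N_h·S_h = 170·1568.5 = 266645.00
  stratum High: N_h·S_h = 510·3454.2 = 1761642.00
Σ N_h S_h = 2782390.00
n for stratum Mid = 482·266645.00/2782390.00 = 46.192 → 46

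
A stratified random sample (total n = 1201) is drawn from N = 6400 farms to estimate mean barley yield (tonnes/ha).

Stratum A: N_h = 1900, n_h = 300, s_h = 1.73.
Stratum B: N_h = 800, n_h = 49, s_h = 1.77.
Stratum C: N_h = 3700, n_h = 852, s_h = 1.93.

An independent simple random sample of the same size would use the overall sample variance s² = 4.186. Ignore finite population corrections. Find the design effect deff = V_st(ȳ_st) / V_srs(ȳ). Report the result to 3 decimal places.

deff ≈ 0.958

V̂(ȳ_st) = Σ W_h² s_h²/n_h, with W_h = N_h/N and N = 6400:
  stratum A: (1900/6400)²·1.73²/300 = 0.000879262
  stratum B: (800/6400)²·1.77²/49 = 0.000999011
  stratum C: (3700/6400)²·1.93²/852 = 0.00146123
V_st = 0.0033395
V_srs = s²/n = 4.186/1201 = 0.00348543
deff = V_st / V_srs = 0.0033395/0.00348543 = 0.9581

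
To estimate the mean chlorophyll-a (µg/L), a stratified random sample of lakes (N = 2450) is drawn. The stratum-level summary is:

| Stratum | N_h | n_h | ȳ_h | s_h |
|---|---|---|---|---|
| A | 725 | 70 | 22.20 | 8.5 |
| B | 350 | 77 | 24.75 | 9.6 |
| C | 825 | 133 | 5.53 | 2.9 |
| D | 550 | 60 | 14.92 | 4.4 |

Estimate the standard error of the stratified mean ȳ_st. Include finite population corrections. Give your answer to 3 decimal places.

V̂(ȳ_st) = Σ W_h² (1 − n_h/N_h) s_h²/n_h, with W_h = N_h/N and N = 2450:
  stratum A: (725/2450)²·(1 − 70/725)·8.5²/70 = 0.0816558
  stratum B: (350/2450)²·(1 − 77/350)·9.6²/77 = 0.0190524
  stratum C: (825/2450)²·(1 − 133/825)·2.9²/133 = 0.00601412
  stratum D: (550/2450)²·(1 − 60/550)·4.4²/60 = 0.0144871
V̂(ȳ_st) = 0.121209
SE(ȳ_st) = √0.121209 = 0.348151

SE(ȳ_st) ≈ 0.348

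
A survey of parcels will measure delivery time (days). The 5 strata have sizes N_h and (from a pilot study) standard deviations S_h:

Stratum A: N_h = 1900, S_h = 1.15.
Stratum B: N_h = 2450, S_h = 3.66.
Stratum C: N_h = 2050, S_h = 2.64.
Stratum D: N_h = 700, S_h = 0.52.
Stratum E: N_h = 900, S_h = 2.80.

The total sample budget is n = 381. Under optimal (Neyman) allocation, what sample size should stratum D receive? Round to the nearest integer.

7

Neyman allocation: n_h = n · N_h S_h / Σ N_i S_i, with n = 381.
  stratum A: N_h·S_h = 1900·1.15 = 2185.00
  stratum B: N_h·S_h = 2450·3.66 = 8967.00
  stratum C: N_h·S_h = 2050·2.64 = 5412.00
  stratum D: N_h·S_h = 700·0.52 = 364.00
  stratum E: N_h·S_h = 900·2.80 = 2520.00
Σ N_h S_h = 19448.00
n for stratum D = 381·364.00/19448.00 = 7.131 → 7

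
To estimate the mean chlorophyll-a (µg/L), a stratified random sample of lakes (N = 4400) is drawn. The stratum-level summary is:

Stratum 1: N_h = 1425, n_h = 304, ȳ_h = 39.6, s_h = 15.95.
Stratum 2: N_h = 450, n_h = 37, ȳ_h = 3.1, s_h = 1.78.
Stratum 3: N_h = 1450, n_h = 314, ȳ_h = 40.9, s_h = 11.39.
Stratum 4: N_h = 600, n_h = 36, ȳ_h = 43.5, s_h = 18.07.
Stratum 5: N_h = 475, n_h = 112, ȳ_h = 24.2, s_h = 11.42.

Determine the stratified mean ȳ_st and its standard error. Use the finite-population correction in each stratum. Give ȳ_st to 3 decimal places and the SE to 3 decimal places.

ȳ_st = Σ W_h ȳ_h = (1425·39.6 + 450·3.1 + 1450·40.9 + 600·43.5 + 475·24.2)/4400 = 35.16477
V̂(ȳ_st) = Σ W_h² (1 − n_h/N_h) s_h²/n_h, with W_h = N_h/N and N = 4400:
  stratum 1: (1425/4400)²·(1 − 304/1425)·15.95²/304 = 0.0690499
  stratum 2: (450/4400)²·(1 − 37/450)·1.78²/37 = 0.000822045
  stratum 3: (1450/4400)²·(1 − 314/1450)·11.39²/314 = 0.0351527
  stratum 4: (600/4400)²·(1 − 36/600)·18.07²/36 = 0.15854
  stratum 5: (475/4400)²·(1 − 112/475)·11.42²/112 = 0.0103707
V̂(ȳ_st) = 0.273935
SE(ȳ_st) = √0.273935 = 0.523388

ȳ_st ≈ 35.165, SE ≈ 0.523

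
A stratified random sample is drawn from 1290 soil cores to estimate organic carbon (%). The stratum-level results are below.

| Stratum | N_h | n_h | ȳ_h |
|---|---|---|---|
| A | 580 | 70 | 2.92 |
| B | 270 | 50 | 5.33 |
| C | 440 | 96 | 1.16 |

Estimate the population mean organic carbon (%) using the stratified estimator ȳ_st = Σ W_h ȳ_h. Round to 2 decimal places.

N = Σ N_h = 1290. Stratum weights W_h = N_h/N.
ȳ_st = (580·2.92 + 270·5.33 + 440·1.16) / 1290 = 2.8241

ȳ_st ≈ 2.82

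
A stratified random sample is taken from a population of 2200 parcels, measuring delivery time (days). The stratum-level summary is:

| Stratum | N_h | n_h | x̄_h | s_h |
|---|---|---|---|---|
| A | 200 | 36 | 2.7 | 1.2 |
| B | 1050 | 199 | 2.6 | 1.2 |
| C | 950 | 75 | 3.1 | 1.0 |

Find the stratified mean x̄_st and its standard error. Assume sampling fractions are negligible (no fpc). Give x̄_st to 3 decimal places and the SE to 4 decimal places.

x̄_st = Σ W_h x̄_h = (200·2.7 + 1050·2.6 + 950·3.1)/2200 = 2.82500
V̂(x̄_st) = Σ W_h² s_h²/n_h, with W_h = N_h/N and N = 2200:
  stratum A: (200/2200)²·1.2²/36 = 0.000330579
  stratum B: (1050/2200)²·1.2²/199 = 0.00164832
  stratum C: (950/2200)²·1.0²/75 = 0.00248623
V̂(x̄_st) = 0.00446513
SE(x̄_st) = √0.00446513 = 0.0668216

x̄_st ≈ 2.825, SE ≈ 0.0668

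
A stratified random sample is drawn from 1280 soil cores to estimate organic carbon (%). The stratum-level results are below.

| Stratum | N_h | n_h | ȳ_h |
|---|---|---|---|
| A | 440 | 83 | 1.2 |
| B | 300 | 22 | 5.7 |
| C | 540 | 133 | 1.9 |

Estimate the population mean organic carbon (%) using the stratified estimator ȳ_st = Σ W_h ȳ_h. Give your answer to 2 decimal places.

N = Σ N_h = 1280. Stratum weights W_h = N_h/N.
ȳ_st = (440·1.2 + 300·5.7 + 540·1.9) / 1280 = 2.5500

ȳ_st ≈ 2.55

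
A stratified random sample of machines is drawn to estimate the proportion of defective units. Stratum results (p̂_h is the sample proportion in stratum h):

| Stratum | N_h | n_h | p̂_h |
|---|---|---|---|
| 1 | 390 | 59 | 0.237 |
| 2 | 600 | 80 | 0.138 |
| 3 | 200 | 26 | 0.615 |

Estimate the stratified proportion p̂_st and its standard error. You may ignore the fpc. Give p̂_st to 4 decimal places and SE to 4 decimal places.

N = 1190; stratum weights W_h = N_h/N.
p̂_st = Σ W_h p̂_h = (390·0.237 + 600·0.138 + 200·0.615)/1190 = 0.25061
V̂(p̂_st) = Σ W_h² p̂_h(1−p̂_h)/(n_h−1):
  stratum 1: (390/1190)²·0.237·0.763/58 = 0.000334873
  stratum 2: (600/1190)²·0.138·0.862/79 = 0.000382796
  stratum 3: (200/1190)²·0.615·0.385/25 = 0.000267523
V̂(p̂_st) = 0.000985193; SE = √V̂ = 0.0313878

p̂_st ≈ 0.2506, SE ≈ 0.0314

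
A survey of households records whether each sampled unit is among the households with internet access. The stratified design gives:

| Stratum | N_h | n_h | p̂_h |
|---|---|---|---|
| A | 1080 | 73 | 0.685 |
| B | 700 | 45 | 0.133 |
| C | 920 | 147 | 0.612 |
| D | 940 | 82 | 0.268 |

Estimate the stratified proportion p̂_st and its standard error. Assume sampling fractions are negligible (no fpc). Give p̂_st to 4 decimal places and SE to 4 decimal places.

p̂_st ≈ 0.4527, SE ≈ 0.0250

N = 3640; stratum weights W_h = N_h/N.
p̂_st = Σ W_h p̂_h = (1080·0.685 + 700·0.133 + 920·0.612 + 940·0.268)/3640 = 0.45271
V̂(p̂_st) = Σ W_h² p̂_h(1−p̂_h)/(n_h−1):
  stratum A: (1080/3640)²·0.685·0.315/72 = 0.000263823
  stratum B: (700/3640)²·0.133·0.867/44 = 9.69195e-05
  stratum C: (920/3640)²·0.612·0.388/146 = 0.000103897
  stratum D: (940/3640)²·0.268·0.732/81 = 0.000161515
V̂(p̂_st) = 0.000626155; SE = √V̂ = 0.0250231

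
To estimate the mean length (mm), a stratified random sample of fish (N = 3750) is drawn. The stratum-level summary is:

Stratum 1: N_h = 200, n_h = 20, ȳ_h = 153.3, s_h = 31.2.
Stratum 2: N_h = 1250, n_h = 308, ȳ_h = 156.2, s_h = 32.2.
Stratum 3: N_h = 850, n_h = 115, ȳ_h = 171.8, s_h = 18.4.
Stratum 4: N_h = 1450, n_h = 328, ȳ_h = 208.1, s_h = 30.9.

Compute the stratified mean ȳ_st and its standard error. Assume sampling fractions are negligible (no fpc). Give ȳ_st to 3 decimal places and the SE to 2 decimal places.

ȳ_st ≈ 179.649, SE ≈ 1.05

ȳ_st = Σ W_h ȳ_h = (200·153.3 + 1250·156.2 + 850·171.8 + 1450·208.1)/3750 = 179.64933
V̂(ȳ_st) = Σ W_h² s_h²/n_h, with W_h = N_h/N and N = 3750:
  stratum 1: (200/3750)²·31.2²/20 = 0.138445
  stratum 2: (1250/3750)²·32.2²/308 = 0.37404
  stratum 3: (850/3750)²·18.4²/115 = 0.151256
  stratum 4: (1450/3750)²·30.9²/328 = 0.435228
V̂(ȳ_st) = 1.09897
SE(ȳ_st) = √1.09897 = 1.04832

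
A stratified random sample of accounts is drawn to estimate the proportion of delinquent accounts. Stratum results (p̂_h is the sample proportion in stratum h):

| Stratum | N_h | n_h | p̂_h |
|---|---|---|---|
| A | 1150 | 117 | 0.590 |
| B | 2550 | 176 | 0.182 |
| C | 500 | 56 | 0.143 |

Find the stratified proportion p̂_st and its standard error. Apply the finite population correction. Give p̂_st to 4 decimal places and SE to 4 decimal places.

N = 4200; stratum weights W_h = N_h/N.
p̂_st = Σ W_h p̂_h = (1150·0.590 + 2550·0.182 + 500·0.143)/4200 = 0.28907
V̂(p̂_st) = Σ W_h² (1 − n_h/N_h) p̂_h(1−p̂_h)/(n_h−1):
  stratum A: (1150/4200)²·(1 − 117/1150)·0.590·0.410/116 = 0.000140436
  stratum B: (2550/4200)²·(1 − 176/2550)·0.182·0.818/175 = 0.00029195
  stratum C: (500/4200)²·(1 − 56/500)·0.143·0.857/55 = 2.8042e-05
V̂(p̂_st) = 0.000460428; SE = √V̂ = 0.0214576

p̂_st ≈ 0.2891, SE ≈ 0.0215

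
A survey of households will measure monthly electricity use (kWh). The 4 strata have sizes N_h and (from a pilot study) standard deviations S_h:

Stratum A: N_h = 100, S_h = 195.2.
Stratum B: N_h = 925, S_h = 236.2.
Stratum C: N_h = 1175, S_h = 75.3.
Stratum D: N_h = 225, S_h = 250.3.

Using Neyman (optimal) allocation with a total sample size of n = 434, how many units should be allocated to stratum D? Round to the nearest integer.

Neyman allocation: n_h = n · N_h S_h / Σ N_i S_i, with n = 434.
  stratum A: N_h·S_h = 100·195.2 = 19520.00
  stratum B: N_h·S_h = 925·236.2 = 218485.00
  stratum C: N_h·S_h = 1175·75.3 = 88477.50
  stratum D: N_h·S_h = 225·250.3 = 56317.50
Σ N_h S_h = 382800.00
n for stratum D = 434·56317.50/382800.00 = 63.850 → 64

64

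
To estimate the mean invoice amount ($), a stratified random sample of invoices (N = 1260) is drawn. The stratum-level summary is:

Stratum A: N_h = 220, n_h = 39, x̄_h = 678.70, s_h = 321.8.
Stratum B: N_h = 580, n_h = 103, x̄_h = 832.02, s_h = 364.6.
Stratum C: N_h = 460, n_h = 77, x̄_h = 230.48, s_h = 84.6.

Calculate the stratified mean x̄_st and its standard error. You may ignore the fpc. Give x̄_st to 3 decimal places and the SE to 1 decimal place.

x̄_st = Σ W_h x̄_h = (220·678.70 + 580·832.02 + 460·230.48)/1260 = 585.64000
V̂(x̄_st) = Σ W_h² s_h²/n_h, with W_h = N_h/N and N = 1260:
  stratum A: (220/1260)²·321.8²/39 = 80.949
  stratum B: (580/1260)²·364.6²/103 = 273.471
  stratum C: (460/1260)²·84.6²/77 = 12.3887
V̂(x̄_st) = 366.809
SE(x̄_st) = √366.809 = 19.1522

x̄_st ≈ 585.640, SE ≈ 19.2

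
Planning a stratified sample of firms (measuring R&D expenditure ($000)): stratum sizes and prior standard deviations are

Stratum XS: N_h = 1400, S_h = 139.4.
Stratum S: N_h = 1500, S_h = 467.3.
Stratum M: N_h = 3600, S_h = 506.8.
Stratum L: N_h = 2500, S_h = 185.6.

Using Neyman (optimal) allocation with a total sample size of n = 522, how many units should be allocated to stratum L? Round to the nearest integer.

Neyman allocation: n_h = n · N_h S_h / Σ N_i S_i, with n = 522.
  stratum XS: N_h·S_h = 1400·139.4 = 195160.00
  stratum S: N_h·S_h = 1500·467.3 = 700950.00
  stratum M: N_h·S_h = 3600·506.8 = 1824480.00
  stratum L: N_h·S_h = 2500·185.6 = 464000.00
Σ N_h S_h = 3184590.00
n for stratum L = 522·464000.00/3184590.00 = 76.056 → 76

76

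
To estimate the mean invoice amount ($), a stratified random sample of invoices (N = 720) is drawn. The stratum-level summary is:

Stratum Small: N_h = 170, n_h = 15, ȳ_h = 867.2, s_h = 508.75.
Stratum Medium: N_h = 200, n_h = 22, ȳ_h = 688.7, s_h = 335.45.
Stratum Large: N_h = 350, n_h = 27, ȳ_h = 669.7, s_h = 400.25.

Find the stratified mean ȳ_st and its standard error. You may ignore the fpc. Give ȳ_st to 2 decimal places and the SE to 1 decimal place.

ȳ_st ≈ 721.61, SE ≈ 52.5

ȳ_st = Σ W_h ȳ_h = (170·867.2 + 200·688.7 + 350·669.7)/720 = 721.60972
V̂(ȳ_st) = Σ W_h² s_h²/n_h, with W_h = N_h/N and N = 720:
  stratum Small: (170/720)²·508.75²/15 = 961.945
  stratum Medium: (200/720)²·335.45²/22 = 394.664
  stratum Large: (350/720)²·400.25²/27 = 1402.07
V̂(ȳ_st) = 2758.68
SE(ȳ_st) = √2758.68 = 52.5231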